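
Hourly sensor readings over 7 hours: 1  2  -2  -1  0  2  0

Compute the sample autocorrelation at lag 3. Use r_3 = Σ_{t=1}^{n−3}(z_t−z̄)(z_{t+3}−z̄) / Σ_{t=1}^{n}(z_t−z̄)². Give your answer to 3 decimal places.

Mean z̄ = (1 + 2 − 2 − 1 + 0 + 2 + 0)/7 = 0.2857
Σ(z_t−z̄)(z_{t+3}−z̄) = (-0.9184) + (-0.4898) + (-3.9184) + (0.3673) = -4.9592
Denominator Σ(z_t−z̄)² = 13.4286
r_3 = -4.9592 / 13.4286 = -0.369

-0.369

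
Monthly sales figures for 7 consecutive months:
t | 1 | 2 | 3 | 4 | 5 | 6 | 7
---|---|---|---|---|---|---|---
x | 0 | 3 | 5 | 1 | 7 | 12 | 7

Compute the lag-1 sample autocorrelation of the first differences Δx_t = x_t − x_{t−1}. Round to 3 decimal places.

-0.308

First differences Δx: 3, 2, -4, 6, 5, -5
Mean of differences = 1.1667
Numerator Σ(Δx_t−Δx̄)(Δx_{t+1}−Δx̄) = -32.8611
Denominator Σ(Δx_t−Δx̄)² = 106.8333
r_1(Δx) = -32.8611 / 106.8333 = -0.308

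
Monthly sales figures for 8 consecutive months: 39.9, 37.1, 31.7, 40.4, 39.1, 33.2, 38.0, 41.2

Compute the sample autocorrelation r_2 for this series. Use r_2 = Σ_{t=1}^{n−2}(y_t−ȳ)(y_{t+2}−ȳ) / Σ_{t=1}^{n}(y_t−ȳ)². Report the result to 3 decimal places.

-0.621

Mean ȳ = (39.9 + 37.1 + 31.7 + 40.4 + 39.1 + 33.2 + 38.0 + 41.2)/8 = 37.5750
Σ(y_t−ȳ)(y_{t+2}−ȳ) = (-13.6594) + (-1.3419) + (-8.9594) + (-12.3594) + (0.6481) + (-15.8594) = -51.5313
Denominator Σ(y_t−ȳ)² = 82.9150
r_2 = -51.5313 / 82.9150 = -0.621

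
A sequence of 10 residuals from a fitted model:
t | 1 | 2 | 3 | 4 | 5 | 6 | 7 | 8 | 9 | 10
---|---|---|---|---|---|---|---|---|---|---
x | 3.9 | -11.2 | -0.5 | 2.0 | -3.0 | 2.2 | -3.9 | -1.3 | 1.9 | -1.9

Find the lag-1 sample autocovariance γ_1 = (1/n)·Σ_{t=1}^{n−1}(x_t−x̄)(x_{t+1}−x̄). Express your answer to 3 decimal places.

-7.895

Mean x̄ = (3.9 − 11.2 − 0.5 + 2.0 − 3.0 + 2.2 − 3.9 − 1.3 + 1.9 − 1.9)/10 = -1.1800
Σ_{t=1}^{9}(x_t−x̄)(x_{t+1}−x̄) = -78.9464
γ_1 = -78.9464 / 10 = -7.895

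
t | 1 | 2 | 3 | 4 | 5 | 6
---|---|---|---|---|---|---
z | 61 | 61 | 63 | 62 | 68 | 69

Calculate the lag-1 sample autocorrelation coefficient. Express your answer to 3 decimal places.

0.406

Mean z̄ = (61 + 61 + 63 + 62 + 68 + 69)/6 = 64.0000
Deviations from mean: -3.0000, -3.0000, -1.0000, -2.0000, 4.0000, 5.0000
Numerator Σ_{t=1}^{5}(z_t−z̄)(z_{t+1}−z̄) = 26.0000
Denominator Σ(z_t−z̄)² = 64.0000
r_1 = 26.0000 / 64.0000 = 0.406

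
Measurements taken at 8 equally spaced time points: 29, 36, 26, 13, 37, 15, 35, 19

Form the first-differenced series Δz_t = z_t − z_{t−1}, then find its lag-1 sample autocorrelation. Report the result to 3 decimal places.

First differences Δz: 7, -10, -13, 24, -22, 20, -16
Mean of differences = -1.4286
Numerator Σ(Δz_t−Δz̄)(Δz_{t+1}−Δz̄) = -1543.4694
Denominator Σ(Δz_t−Δz̄)² = 2019.7143
r_1(Δz) = -1543.4694 / 2019.7143 = -0.764

-0.764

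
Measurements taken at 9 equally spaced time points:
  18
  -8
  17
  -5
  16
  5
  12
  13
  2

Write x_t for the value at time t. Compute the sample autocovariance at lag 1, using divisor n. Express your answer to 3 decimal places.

Mean x̄ = (18 − 8 + 17 − 5 + 16 + 5 + 12 + 13 + 2)/9 = 7.7778
Σ_{t=1}^{8}(x_t−x̄)(x_{t+1}−x̄) = -572.3827
γ_1 = -572.3827 / 9 = -63.598

-63.598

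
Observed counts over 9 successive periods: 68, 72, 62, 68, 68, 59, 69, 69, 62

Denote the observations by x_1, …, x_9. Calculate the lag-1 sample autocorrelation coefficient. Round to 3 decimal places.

Mean x̄ = (68 + 72 + 62 + 68 + 68 + 59 + 69 + 69 + 62)/9 = 66.3333
Numerator Σ_{t=1}^{8}(x_t−x̄)(x_{t+1}−x̄) = -55.7778
Denominator Σ(x_t−x̄)² = 146.0000
r_1 = -55.7778 / 146.0000 = -0.382

-0.382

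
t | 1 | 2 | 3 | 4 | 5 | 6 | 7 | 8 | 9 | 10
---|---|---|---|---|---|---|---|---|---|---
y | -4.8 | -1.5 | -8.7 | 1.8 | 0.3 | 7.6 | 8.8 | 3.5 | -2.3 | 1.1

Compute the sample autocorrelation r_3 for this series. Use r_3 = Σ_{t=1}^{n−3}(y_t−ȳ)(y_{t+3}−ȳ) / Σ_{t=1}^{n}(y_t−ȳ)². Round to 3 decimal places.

Mean ȳ = (-4.8 − 1.5 − 8.7 + 1.8 + 0.3 + 7.6 + 8.8 + 3.5 − 2.3 + 1.1)/10 = 0.5800
Numerator Σ_{t=1}^{7}(y_t−ȳ)(y_{t+3}−ȳ) = -77.8592
Denominator Σ(y_t−ȳ)² = 254.8960
r_3 = -77.8592 / 254.8960 = -0.305

-0.305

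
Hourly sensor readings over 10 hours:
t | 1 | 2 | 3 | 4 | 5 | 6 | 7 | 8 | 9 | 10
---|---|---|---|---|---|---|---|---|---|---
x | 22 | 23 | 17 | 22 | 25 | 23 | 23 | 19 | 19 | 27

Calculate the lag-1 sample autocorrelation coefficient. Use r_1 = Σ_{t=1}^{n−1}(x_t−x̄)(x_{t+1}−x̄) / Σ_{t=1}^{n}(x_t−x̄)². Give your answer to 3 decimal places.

Mean x̄ = (22 + 23 + 17 + 22 + 25 + 23 + 23 + 19 + 19 + 27)/10 = 22.0000
Numerator Σ_{t=1}^{9}(x_t−x̄)(x_{t+1}−x̄) = -10.0000
Denominator Σ(x_t−x̄)² = 80.0000
r_1 = -10.0000 / 80.0000 = -0.125

-0.125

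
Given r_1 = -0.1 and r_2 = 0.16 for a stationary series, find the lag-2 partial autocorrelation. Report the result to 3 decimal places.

0.152

φ_{22} = (r_2 − r_1²) / (1 − r_1²)
r_1² = (-0.1)² = 0.01
Numerator = 0.16 − 0.0100 = 0.1500; denominator = 1 − 0.0100 = 0.9900
φ_{22} = 0.1500 / 0.9900 = 0.152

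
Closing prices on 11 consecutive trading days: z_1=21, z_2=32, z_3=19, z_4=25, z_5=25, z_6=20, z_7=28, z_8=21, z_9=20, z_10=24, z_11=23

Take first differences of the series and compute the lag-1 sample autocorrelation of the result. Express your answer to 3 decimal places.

-0.657

First differences Δz: 11, -13, 6, 0, -5, 8, -7, -1, 4, -1
Mean of differences = 0.2000
Numerator Σ(Δz_t−Δz̄)(Δz_{t+1}−Δz̄) = -316.4400
Denominator Σ(Δz_t−Δz̄)² = 481.6000
r_1(Δz) = -316.4400 / 481.6000 = -0.657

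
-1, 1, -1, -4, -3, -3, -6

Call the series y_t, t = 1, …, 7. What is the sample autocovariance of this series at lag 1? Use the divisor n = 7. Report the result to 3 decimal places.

Mean ȳ = (-1 + 1 − 1 − 4 − 3 − 3 − 6)/7 = -2.4286
Deviations: 1.4286, 3.4286, 1.4286, -1.5714, -0.5714, -0.5714, -3.5714
Σ_{t=1}^{6}(y_t−ȳ)(y_{t+1}−ȳ) = 10.8163
γ_1 = 10.8163 / 7 = 1.545

1.545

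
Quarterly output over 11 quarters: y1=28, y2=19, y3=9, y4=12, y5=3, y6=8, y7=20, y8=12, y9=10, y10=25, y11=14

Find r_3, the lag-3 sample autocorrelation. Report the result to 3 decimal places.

0.093

Mean ȳ = (28 + 19 + 9 + 12 + 3 + 8 + 20 + 12 + 10 + 25 + 14)/11 = 14.5455
Numerator Σ_{t=1}^{8}(y_t−ȳ)(y_{t+3}−ȳ) = 54.2893
Denominator Σ(y_t−ȳ)² = 580.7273
r_3 = 54.2893 / 580.7273 = 0.093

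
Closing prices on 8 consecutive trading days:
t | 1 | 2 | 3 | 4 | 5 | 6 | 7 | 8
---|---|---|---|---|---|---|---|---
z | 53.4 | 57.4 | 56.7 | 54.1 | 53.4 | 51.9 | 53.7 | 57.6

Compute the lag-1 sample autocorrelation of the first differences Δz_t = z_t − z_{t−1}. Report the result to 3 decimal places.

First differences Δz: 4.0, -0.7, -2.6, -0.7, -1.5, 1.8, 3.9
Mean of differences = 0.6000
Numerator Σ(Δz_t−Δz̄)(Δz_{t+1}−Δz̄) = 8.0700
Denominator Σ(Δz_t−Δz̄)² = 41.9200
r_1(Δz) = 8.0700 / 41.9200 = 0.193

0.193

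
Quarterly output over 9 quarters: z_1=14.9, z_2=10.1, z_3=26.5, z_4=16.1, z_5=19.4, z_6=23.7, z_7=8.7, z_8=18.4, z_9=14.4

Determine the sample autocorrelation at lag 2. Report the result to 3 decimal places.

Mean z̄ = (14.9 + 10.1 + 26.5 + 16.1 + 19.4 + 23.7 + 8.7 + 18.4 + 14.4)/9 = 16.9111
Numerator Σ_{t=1}^{7}(z_t−z̄)(z_{t+2}−z̄) = 14.8898
Denominator Σ(z_t−z̄)² = 271.2689
r_2 = 14.8898 / 271.2689 = 0.055

0.055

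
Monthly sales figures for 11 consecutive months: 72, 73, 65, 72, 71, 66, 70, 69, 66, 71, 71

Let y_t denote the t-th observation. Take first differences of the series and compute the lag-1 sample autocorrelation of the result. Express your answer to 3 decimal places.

First differences Δy: 1, -8, 7, -1, -5, 4, -1, -3, 5, 0
Mean of differences = -0.1000
Numerator Σ(Δy_t−Δȳ)(Δy_{t+1}−Δȳ) = -102.2100
Denominator Σ(Δy_t−Δȳ)² = 190.9000
r_1(Δy) = -102.2100 / 190.9000 = -0.535

-0.535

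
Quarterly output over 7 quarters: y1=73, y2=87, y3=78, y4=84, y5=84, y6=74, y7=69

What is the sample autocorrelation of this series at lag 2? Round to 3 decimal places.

-0.108

Mean ȳ = (73 + 87 + 78 + 84 + 84 + 74 + 69)/7 = 78.4286
Deviations from mean: -5.4286, 8.5714, -0.4286, 5.5714, 5.5714, -4.4286, -9.4286
Numerator Σ_{t=1}^{5}(y_t−ȳ)(y_{t+2}−ȳ) = -29.5102
Denominator Σ(y_t−ȳ)² = 273.7143
r_2 = -29.5102 / 273.7143 = -0.108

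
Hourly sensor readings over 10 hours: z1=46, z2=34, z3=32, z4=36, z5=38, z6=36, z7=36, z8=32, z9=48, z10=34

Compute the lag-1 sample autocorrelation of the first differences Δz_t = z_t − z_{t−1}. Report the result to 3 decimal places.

-0.402

First differences Δz: -12, -2, 4, 2, -2, 0, -4, 16, -14
Mean of differences = -1.3333
Numerator Σ(Δz_t−Δz̄)(Δz_{t+1}−Δz̄) = -251.1111
Denominator Σ(Δz_t−Δz̄)² = 624.0000
r_1(Δz) = -251.1111 / 624.0000 = -0.402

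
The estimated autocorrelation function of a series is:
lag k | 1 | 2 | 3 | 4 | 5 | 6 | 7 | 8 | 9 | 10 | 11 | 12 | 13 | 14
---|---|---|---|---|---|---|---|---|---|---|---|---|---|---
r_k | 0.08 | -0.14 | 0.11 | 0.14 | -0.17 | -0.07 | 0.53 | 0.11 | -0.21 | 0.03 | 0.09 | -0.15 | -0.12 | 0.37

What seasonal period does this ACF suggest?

7

The largest autocorrelation is r_7 = 0.53, with a weaker echo at lag 14 (0.37); the remaining lags stay at or below 0.14.
The dominant spike at lag 7 indicates a seasonal period of 7.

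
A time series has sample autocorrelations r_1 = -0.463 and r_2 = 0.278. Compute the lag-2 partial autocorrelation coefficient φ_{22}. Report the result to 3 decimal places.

φ_{22} = (r_2 − r_1²) / (1 − r_1²)
r_1² = (-0.463)² = 0.214369
Numerator = 0.278 − 0.2144 = 0.0636; denominator = 1 − 0.2144 = 0.7856
φ_{22} = 0.0636 / 0.7856 = 0.081

0.081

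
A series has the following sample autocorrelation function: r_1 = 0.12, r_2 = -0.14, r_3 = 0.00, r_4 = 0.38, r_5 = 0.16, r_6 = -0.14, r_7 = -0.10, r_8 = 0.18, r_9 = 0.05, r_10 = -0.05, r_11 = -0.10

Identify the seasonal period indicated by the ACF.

The largest autocorrelation is r_4 = 0.38, with a weaker echo at lag 8 (0.18); the remaining lags stay at or below 0.16.
The dominant spike at lag 4 indicates a seasonal period of 4.

4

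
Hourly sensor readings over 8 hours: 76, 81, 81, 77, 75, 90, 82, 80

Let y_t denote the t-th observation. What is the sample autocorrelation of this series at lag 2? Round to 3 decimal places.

-0.340

Mean ȳ = (76 + 81 + 81 + 77 + 75 + 90 + 82 + 80)/8 = 80.2500
Σ(y_t−ȳ)(y_{t+2}−ȳ) = (-3.1875) + (-2.4375) + (-3.9375) + (-31.6875) + (-9.1875) + (-2.4375) = -52.8750
Denominator Σ(y_t−ȳ)² = 155.5000
r_2 = -52.8750 / 155.5000 = -0.340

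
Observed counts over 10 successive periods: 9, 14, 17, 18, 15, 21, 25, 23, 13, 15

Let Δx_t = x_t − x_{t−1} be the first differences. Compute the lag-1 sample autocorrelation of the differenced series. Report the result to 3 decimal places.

0.066

First differences Δx: 5, 3, 1, -3, 6, 4, -2, -10, 2
Mean of differences = 0.6667
Numerator Σ(Δx_t−Δx̄)(Δx_{t+1}−Δx̄) = 13.2222
Denominator Σ(Δx_t−Δx̄)² = 200.0000
r_1(Δx) = 13.2222 / 200.0000 = 0.066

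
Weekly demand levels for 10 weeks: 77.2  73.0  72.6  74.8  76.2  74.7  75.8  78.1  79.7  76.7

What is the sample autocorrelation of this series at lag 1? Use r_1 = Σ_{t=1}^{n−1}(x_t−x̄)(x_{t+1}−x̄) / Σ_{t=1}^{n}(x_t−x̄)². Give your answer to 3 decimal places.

Mean x̄ = (77.2 + 73.0 + 72.6 + 74.8 + 76.2 + 74.7 + 75.8 + 78.1 + 79.7 + 76.7)/10 = 75.8800
Numerator Σ_{t=1}^{9}(x_t−x̄)(x_{t+1}−x̄) = 19.9936
Denominator Σ(x_t−x̄)² = 43.6560
r_1 = 19.9936 / 43.6560 = 0.458

0.458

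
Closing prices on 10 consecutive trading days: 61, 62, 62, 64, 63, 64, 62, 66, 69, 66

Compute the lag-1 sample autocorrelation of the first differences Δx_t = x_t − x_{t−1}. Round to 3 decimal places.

-0.336

First differences Δx: 1, 0, 2, -1, 1, -2, 4, 3, -3
Mean of differences = 0.5556
Numerator Σ(Δx_t−Δx̄)(Δx_{t+1}−Δx̄) = -14.1975
Denominator Σ(Δx_t−Δx̄)² = 42.2222
r_1(Δx) = -14.1975 / 42.2222 = -0.336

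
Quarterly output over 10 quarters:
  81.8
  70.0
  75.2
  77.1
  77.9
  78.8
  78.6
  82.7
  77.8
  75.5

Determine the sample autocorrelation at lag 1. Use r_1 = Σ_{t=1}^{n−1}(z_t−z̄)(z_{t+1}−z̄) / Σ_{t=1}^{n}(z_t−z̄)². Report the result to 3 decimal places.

Mean z̄ = (81.8 + 70.0 + 75.2 + 77.1 + 77.9 + 78.8 + 78.6 + 82.7 + 77.8 + 75.5)/10 = 77.5400
Numerator Σ_{t=1}^{9}(z_t−z̄)(z_{t+1}−z̄) = -5.5356
Denominator Σ(z_t−z̄)² = 114.3640
r_1 = -5.5356 / 114.3640 = -0.048

-0.048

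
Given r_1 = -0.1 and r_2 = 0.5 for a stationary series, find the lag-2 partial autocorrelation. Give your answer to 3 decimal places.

0.495

φ_{22} = (r_2 − r_1²) / (1 − r_1²)
r_1² = (-0.1)² = 0.01
Numerator = 0.5 − 0.0100 = 0.4900; denominator = 1 − 0.0100 = 0.9900
φ_{22} = 0.4900 / 0.9900 = 0.495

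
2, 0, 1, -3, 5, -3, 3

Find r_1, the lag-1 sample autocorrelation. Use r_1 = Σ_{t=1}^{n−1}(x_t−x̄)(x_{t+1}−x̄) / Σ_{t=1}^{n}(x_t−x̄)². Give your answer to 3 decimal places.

-0.796

Mean x̄ = (2 + 0 + 1 − 3 + 5 − 3 + 3)/7 = 0.7143
Σ(x_t−x̄)(x_{t+1}−x̄) = (-0.9184) + (-0.2041) + (-1.0612) + (-15.9184) + (-15.9184) + (-8.4898) = -42.5102
Denominator Σ(x_t−x̄)² = 53.4286
r_1 = -42.5102 / 53.4286 = -0.796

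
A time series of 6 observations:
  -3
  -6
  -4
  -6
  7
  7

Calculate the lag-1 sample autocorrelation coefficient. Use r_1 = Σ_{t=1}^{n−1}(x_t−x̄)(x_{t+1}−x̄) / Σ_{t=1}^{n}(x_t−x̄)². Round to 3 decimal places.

0.340

Mean x̄ = (-3 − 6 − 4 − 6 + 7 + 7)/6 = -0.8333
Deviations from mean: -2.1667, -5.1667, -3.1667, -5.1667, 7.8333, 7.8333
Σ(x_t−x̄)(x_{t+1}−x̄) = (11.1944) + (16.3611) + (16.3611) + (-40.4722) + (61.3611) = 64.8056
Denominator Σ(x_t−x̄)² = 190.8333
r_1 = 64.8056 / 190.8333 = 0.340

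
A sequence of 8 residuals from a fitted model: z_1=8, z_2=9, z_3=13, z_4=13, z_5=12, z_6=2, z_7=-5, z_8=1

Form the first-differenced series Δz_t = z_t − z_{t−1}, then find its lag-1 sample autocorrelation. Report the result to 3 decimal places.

0.138

First differences Δz: 1, 4, 0, -1, -10, -7, 6
Mean of differences = -1.0000
Numerator Σ(Δz_t−Δz̄)(Δz_{t+1}−Δz̄) = 27.0000
Denominator Σ(Δz_t−Δz̄)² = 196.0000
r_1(Δz) = 27.0000 / 196.0000 = 0.138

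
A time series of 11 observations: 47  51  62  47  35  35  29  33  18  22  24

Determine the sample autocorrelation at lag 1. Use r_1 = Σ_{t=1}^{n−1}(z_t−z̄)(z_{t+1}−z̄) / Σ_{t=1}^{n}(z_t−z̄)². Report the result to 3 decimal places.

0.713

Mean z̄ = (47 + 51 + 62 + 47 + 35 + 35 + 29 + 33 + 18 + 22 + 24)/11 = 36.6364
Numerator Σ_{t=1}^{10}(z_t−z̄)(z_{t+1}−z̄) = 1327.5041
Denominator Σ(z_t−z̄)² = 1862.5455
r_1 = 1327.5041 / 1862.5455 = 0.713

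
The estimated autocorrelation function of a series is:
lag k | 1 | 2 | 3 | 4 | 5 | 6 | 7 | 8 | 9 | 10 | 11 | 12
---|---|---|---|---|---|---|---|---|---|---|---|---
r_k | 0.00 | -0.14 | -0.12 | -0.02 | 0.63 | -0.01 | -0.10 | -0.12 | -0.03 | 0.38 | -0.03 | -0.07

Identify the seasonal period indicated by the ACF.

The largest autocorrelation is r_5 = 0.63, with a weaker echo at lag 10 (0.38); the remaining lags stay at or below 0.00.
The dominant spike at lag 5 indicates a seasonal period of 5.

5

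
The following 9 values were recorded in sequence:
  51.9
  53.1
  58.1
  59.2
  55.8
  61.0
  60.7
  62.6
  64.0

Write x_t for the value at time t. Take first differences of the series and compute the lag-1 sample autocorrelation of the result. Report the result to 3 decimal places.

First differences Δx: 1.2, 5.0, 1.1, -3.4, 5.2, -0.3, 1.9, 1.4
Mean of differences = 1.5125
Numerator Σ(Δx_t−Δx̄)(Δx_{t+1}−Δx̄) = -26.0464
Denominator Σ(Δx_t−Δx̄)² = 53.6088
r_1(Δx) = -26.0464 / 53.6088 = -0.486

-0.486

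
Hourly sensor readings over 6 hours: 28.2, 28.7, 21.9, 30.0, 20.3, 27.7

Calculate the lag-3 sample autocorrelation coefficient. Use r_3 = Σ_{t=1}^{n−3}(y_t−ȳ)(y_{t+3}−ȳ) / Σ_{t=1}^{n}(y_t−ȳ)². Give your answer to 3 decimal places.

Mean ȳ = (28.2 + 28.7 + 21.9 + 30.0 + 20.3 + 27.7)/6 = 26.1333
Deviations from mean: 2.0667, 2.5667, -4.2333, 3.8667, -5.8333, 1.5667
Σ(y_t−ȳ)(y_{t+3}−ȳ) = (7.9911) + (-14.9722) + (-6.6322) = -13.6133
Denominator Σ(y_t−ȳ)² = 80.2133
r_3 = -13.6133 / 80.2133 = -0.170

-0.170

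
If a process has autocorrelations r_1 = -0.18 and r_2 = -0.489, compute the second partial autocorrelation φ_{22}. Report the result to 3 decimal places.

φ_{22} = (r_2 − r_1²) / (1 − r_1²)
r_1² = (-0.18)² = 0.0324
Numerator = -0.489 − 0.0324 = -0.5214; denominator = 1 − 0.0324 = 0.9676
φ_{22} = -0.5214 / 0.9676 = -0.539

-0.539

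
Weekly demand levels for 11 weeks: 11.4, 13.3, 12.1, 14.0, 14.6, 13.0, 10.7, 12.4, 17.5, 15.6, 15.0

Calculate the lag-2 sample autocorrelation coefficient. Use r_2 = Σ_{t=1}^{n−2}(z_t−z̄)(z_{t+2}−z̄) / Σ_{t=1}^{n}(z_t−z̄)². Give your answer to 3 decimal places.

-0.226

Mean z̄ = (11.4 + 13.3 + 12.1 + 14.0 + 14.6 + 13.0 + 10.7 + 12.4 + 17.5 + 15.6 + 15.0)/11 = 13.6000
Numerator Σ_{t=1}^{9}(z_t−z̄)(z_{t+2}−z̄) = -8.9900
Denominator Σ(z_t−z̄)² = 39.7200
r_2 = -8.9900 / 39.7200 = -0.226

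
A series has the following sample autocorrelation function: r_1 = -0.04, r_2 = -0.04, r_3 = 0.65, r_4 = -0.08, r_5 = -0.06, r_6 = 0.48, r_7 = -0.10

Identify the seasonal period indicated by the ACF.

The largest autocorrelation is r_3 = 0.65, with a weaker echo at lag 6 (0.48); the remaining lags stay at or below -0.04.
The dominant spike at lag 3 indicates a seasonal period of 3.

3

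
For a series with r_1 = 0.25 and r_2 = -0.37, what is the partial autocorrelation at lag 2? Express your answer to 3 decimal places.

φ_{22} = (r_2 − r_1²) / (1 − r_1²)
r_1² = (0.25)² = 0.0625
Numerator = -0.37 − 0.0625 = -0.4325; denominator = 1 − 0.0625 = 0.9375
φ_{22} = -0.4325 / 0.9375 = -0.461

-0.461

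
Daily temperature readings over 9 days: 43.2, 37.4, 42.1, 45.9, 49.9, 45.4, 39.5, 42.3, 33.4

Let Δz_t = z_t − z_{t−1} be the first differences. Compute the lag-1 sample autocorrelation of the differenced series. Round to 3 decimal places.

First differences Δz: -5.8, 4.7, 3.8, 4.0, -4.5, -5.9, 2.8, -8.9
Mean of differences = -1.2250
Numerator Σ(Δz_t−Δz̄)(Δz_{t+1}−Δz̄) = -22.5881
Denominator Σ(Δz_t−Δz̄)² = 216.2750
r_1(Δz) = -22.5881 / 216.2750 = -0.104

-0.104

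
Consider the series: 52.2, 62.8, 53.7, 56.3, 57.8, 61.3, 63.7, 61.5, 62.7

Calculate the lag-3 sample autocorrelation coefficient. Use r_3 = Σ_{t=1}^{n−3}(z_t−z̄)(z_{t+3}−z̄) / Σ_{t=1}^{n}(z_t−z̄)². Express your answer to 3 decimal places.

Mean z̄ = (52.2 + 62.8 + 53.7 + 56.3 + 57.8 + 61.3 + 63.7 + 61.5 + 62.7)/9 = 59.1111
Σ(z_t−z̄)(z_{t+3}−z̄) = (19.4279) + (-4.8365) + (-11.8443) + (-12.8999) + (-3.1321) + (7.8557) = -5.4293
Denominator Σ(z_t−z̄)² = 144.7089
r_3 = -5.4293 / 144.7089 = -0.038

-0.038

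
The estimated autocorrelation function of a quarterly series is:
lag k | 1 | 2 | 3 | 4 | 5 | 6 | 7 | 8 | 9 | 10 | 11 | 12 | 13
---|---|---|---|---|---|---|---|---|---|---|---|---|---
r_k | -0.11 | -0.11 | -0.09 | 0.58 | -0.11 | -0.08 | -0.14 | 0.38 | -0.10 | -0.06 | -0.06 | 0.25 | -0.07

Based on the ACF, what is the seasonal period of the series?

4

The largest autocorrelation is r_4 = 0.58, with weaker echoes at lags 8 (0.38) and 12 (0.25); the remaining lags stay at or below -0.06.
The dominant spike at lag 4 indicates a seasonal period of 4.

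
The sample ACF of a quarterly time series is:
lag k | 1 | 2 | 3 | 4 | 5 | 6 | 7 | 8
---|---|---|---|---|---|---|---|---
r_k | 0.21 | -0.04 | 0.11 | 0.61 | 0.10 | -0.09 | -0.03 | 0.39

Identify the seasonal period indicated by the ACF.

The largest autocorrelation is r_4 = 0.61, with a weaker echo at lag 8 (0.39); the remaining lags stay at or below 0.21.
The dominant spike at lag 4 indicates a seasonal period of 4.

4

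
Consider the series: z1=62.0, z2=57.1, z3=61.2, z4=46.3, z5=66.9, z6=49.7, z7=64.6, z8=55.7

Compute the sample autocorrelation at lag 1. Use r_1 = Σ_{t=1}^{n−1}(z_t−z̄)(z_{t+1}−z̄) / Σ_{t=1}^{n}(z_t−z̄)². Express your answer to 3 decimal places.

Mean z̄ = (62.0 + 57.1 + 61.2 + 46.3 + 66.9 + 49.7 + 64.6 + 55.7)/8 = 57.9375
Σ(z_t−z̄)(z_{t+1}−z̄) = (-3.4023) + (-2.7323) + (-37.9673) + (-104.3011) + (-73.8286) + (-54.8823) + (-14.9073) = -292.0214
Denominator Σ(z_t−z̄)² = 360.8588
r_1 = -292.0214 / 360.8588 = -0.809

-0.809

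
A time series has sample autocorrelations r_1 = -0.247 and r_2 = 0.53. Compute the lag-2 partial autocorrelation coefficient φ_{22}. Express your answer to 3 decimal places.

0.499

φ_{22} = (r_2 − r_1²) / (1 − r_1²)
r_1² = (-0.247)² = 0.061009
Numerator = 0.53 − 0.0610 = 0.4690; denominator = 1 − 0.0610 = 0.9390
φ_{22} = 0.4690 / 0.9390 = 0.499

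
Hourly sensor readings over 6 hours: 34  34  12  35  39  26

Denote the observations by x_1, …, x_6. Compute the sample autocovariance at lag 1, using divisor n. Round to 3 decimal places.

Mean x̄ = (34 + 34 + 12 + 35 + 39 + 26)/6 = 30.0000
Deviations: 4.0000, 4.0000, -18.0000, 5.0000, 9.0000, -4.0000
Σ_{t=1}^{5}(x_t−x̄)(x_{t+1}−x̄) = -137.0000
γ_1 = -137.0000 / 6 = -22.833

-22.833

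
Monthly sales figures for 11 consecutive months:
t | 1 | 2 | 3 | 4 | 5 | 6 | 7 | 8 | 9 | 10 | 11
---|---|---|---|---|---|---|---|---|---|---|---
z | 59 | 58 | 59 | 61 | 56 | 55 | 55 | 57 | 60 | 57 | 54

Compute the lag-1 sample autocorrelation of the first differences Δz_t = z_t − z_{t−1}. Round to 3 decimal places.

0.021

First differences Δz: -1, 1, 2, -5, -1, 0, 2, 3, -3, -3
Mean of differences = -0.5000
Numerator Σ(Δz_t−Δz̄)(Δz_{t+1}−Δz̄) = 1.2500
Denominator Σ(Δz_t−Δz̄)² = 60.5000
r_1(Δz) = 1.2500 / 60.5000 = 0.021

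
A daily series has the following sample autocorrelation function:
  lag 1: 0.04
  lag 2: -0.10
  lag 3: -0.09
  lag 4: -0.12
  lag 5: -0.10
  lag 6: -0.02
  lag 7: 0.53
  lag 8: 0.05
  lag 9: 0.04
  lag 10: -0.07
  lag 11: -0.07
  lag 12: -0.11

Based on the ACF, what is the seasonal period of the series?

7

The largest autocorrelation is r_7 = 0.53; the remaining lags stay at or below 0.05.
The dominant spike at lag 7 indicates a seasonal period of 7.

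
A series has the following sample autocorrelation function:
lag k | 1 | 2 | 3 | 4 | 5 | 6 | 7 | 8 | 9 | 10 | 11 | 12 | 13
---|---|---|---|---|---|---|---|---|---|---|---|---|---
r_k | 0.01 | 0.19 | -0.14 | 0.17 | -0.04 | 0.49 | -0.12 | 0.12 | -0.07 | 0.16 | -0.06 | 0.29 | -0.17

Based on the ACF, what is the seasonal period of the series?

6

The largest autocorrelation is r_6 = 0.49, with a weaker echo at lag 12 (0.29); the remaining lags stay at or below 0.19.
The dominant spike at lag 6 indicates a seasonal period of 6.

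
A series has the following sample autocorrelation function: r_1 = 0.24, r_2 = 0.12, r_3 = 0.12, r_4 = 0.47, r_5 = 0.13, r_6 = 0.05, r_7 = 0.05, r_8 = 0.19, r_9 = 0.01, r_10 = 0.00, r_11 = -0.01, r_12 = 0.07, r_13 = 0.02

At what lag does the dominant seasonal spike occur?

The largest autocorrelation is r_4 = 0.47; the remaining lags stay at or below 0.24. The elevated value at lag 1 (0.24), dropping to 0.12 at lag 2, reflects decaying short-term dependence rather than seasonality.
The dominant spike at lag 4 indicates a seasonal period of 4.

4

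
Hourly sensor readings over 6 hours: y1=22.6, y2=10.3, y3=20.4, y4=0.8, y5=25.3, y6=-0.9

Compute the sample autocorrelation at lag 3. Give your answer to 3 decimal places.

-0.391

Mean ȳ = (22.6 + 10.3 + 20.4 + 0.8 + 25.3 − 0.9)/6 = 13.0833
Deviations from mean: 9.5167, -2.7833, 7.3167, -12.2833, 12.2167, -13.9833
Σ(y_t−ȳ)(y_{t+3}−ȳ) = (-116.8964) + (-34.0031) + (-102.3114) = -253.2108
Denominator Σ(y_t−ȳ)² = 647.5083
r_3 = -253.2108 / 647.5083 = -0.391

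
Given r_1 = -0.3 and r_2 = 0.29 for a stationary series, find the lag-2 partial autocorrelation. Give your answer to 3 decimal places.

φ_{22} = (r_2 − r_1²) / (1 − r_1²)
r_1² = (-0.3)² = 0.09
Numerator = 0.29 − 0.0900 = 0.2000; denominator = 1 − 0.0900 = 0.9100
φ_{22} = 0.2000 / 0.9100 = 0.220

0.220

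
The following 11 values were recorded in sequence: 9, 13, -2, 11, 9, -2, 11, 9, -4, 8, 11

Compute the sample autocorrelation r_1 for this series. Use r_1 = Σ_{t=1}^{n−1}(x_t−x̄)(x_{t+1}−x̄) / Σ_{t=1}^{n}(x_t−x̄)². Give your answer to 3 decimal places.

Mean x̄ = (9 + 13 − 2 + 11 + 9 − 2 + 11 + 9 − 4 + 8 + 11)/11 = 6.6364
Numerator Σ_{t=1}^{10}(x_t−x̄)(x_{t+1}−x̄) = -148.7686
Denominator Σ(x_t−x̄)² = 378.5455
r_1 = -148.7686 / 378.5455 = -0.393

-0.393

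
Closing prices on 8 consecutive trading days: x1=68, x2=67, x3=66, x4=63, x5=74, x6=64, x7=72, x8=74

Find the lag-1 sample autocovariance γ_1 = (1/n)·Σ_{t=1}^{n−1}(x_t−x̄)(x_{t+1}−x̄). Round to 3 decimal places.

Mean x̄ = (68 + 67 + 66 + 63 + 74 + 64 + 72 + 74)/8 = 68.5000
Σ_{t=1}^{7}(x_t−x̄)(x_{t+1}−x̄) = -33.2500
γ_1 = -33.2500 / 8 = -4.156

-4.156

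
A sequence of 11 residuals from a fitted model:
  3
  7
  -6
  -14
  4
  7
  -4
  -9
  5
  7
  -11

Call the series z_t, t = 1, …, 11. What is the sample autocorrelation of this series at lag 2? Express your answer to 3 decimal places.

-0.745

Mean z̄ = (3 + 7 − 6 − 14 + 4 + 7 − 4 − 9 + 5 + 7 − 11)/11 = -1.0000
Numerator Σ_{t=1}^{9}(z_t−z̄)(z_{t+2}−z̄) = -474.0000
Denominator Σ(z_t−z̄)² = 636.0000
r_2 = -474.0000 / 636.0000 = -0.745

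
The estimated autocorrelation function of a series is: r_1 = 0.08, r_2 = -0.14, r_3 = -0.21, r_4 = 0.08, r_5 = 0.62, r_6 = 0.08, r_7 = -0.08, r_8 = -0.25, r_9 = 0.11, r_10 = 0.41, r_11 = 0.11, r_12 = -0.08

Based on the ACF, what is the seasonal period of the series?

5

The largest autocorrelation is r_5 = 0.62, with a weaker echo at lag 10 (0.41); the remaining lags stay at or below 0.11.
The dominant spike at lag 5 indicates a seasonal period of 5.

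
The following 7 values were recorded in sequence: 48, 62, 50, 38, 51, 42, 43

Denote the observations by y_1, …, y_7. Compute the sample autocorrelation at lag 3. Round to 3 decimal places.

0.208

Mean ȳ = (48 + 62 + 50 + 38 + 51 + 42 + 43)/7 = 47.7143
Σ(y_t−ȳ)(y_{t+3}−ȳ) = (-2.7755) + (46.9388) + (-13.0612) + (45.7959) = 76.8980
Denominator Σ(y_t−ȳ)² = 369.4286
r_3 = 76.8980 / 369.4286 = 0.208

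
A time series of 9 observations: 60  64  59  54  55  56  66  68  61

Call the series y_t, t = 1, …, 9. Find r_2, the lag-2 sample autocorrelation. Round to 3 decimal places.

-0.247

Mean ȳ = (60 + 64 + 59 + 54 + 55 + 56 + 66 + 68 + 61)/9 = 60.3333
Σ(y_t−ȳ)(y_{t+2}−ȳ) = (0.4444) + (-23.2222) + (7.1111) + (27.4444) + (-30.2222) + (-33.2222) + (3.7778) = -47.8889
Denominator Σ(y_t−ȳ)² = 194.0000
r_2 = -47.8889 / 194.0000 = -0.247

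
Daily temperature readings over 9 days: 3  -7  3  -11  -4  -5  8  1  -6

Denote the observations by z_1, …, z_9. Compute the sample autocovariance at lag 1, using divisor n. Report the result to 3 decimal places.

-9.222

Mean z̄ = (3 − 7 + 3 − 11 − 4 − 5 + 8 + 1 − 6)/9 = -2.0000
Σ_{t=1}^{8}(z_t−z̄)(z_{t+1}−z̄) = -83.0000
γ_1 = -83.0000 / 9 = -9.222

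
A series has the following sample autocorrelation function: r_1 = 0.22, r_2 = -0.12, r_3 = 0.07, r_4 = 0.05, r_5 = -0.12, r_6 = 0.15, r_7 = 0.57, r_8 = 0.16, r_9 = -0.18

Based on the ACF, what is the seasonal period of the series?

7

The largest autocorrelation is r_7 = 0.57; the remaining lags stay at or below 0.22.
The dominant spike at lag 7 indicates a seasonal period of 7.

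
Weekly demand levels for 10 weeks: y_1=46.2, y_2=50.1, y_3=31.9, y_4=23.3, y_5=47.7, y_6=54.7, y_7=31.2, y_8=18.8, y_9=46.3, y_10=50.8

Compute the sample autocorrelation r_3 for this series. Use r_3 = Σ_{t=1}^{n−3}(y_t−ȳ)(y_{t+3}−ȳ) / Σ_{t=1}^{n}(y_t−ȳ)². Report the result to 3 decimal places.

Mean ȳ = (46.2 + 50.1 + 31.9 + 23.3 + 47.7 + 54.7 + 31.2 + 18.8 + 46.3 + 50.8)/10 = 40.1000
Numerator Σ_{t=1}^{7}(y_t−ȳ)(y_{t+3}−ȳ) = -163.2700
Denominator Σ(y_t−ȳ)² = 1443.4400
r_3 = -163.2700 / 1443.4400 = -0.113

-0.113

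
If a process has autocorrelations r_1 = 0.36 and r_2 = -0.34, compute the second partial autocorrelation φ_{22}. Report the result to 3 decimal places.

φ_{22} = (r_2 − r_1²) / (1 − r_1²)
r_1² = (0.36)² = 0.1296
Numerator = -0.34 − 0.1296 = -0.4696; denominator = 1 − 0.1296 = 0.8704
φ_{22} = -0.4696 / 0.8704 = -0.540

-0.540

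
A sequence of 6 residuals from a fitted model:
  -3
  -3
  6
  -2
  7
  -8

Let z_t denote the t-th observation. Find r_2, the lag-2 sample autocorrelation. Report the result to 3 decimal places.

Mean z̄ = (-3 − 3 + 6 − 2 + 7 − 8)/6 = -0.5000
Deviations from mean: -2.5000, -2.5000, 6.5000, -1.5000, 7.5000, -7.5000
Σ(z_t−z̄)(z_{t+2}−z̄) = (-16.2500) + (3.7500) + (48.7500) + (11.2500) = 47.5000
Denominator Σ(z_t−z̄)² = 169.5000
r_2 = 47.5000 / 169.5000 = 0.280

0.280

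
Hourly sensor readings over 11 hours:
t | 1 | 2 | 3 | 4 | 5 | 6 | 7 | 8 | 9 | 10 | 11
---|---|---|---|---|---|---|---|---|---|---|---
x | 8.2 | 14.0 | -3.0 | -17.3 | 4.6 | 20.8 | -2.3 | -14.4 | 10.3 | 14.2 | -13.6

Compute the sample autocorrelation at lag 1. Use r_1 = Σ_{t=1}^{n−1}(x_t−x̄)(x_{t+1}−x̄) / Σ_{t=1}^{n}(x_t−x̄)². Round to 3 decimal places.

-0.074

Mean x̄ = (8.2 + 14.0 − 3.0 − 17.3 + 4.6 + 20.8 − 2.3 − 14.4 + 10.3 + 14.2 − 13.6)/11 = 1.9545
Numerator Σ_{t=1}^{10}(x_t−x̄)(x_{t+1}−x̄) = -125.4975
Denominator Σ(x_t−x̄)² = 1688.6473
r_1 = -125.4975 / 1688.6473 = -0.074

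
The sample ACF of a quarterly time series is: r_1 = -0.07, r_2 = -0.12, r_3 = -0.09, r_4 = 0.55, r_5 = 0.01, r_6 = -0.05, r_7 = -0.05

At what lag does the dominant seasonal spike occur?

The largest autocorrelation is r_4 = 0.55; the remaining lags stay at or below 0.01.
The dominant spike at lag 4 indicates a seasonal period of 4.

4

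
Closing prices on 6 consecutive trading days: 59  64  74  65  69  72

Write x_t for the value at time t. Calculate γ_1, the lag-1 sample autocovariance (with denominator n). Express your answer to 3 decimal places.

Mean x̄ = (59 + 64 + 74 + 65 + 69 + 72)/6 = 67.1667
Σ_{t=1}^{5}(x_t−x̄)(x_{t+1}−x̄) = -5.6944
γ_1 = -5.6944 / 6 = -0.949

-0.949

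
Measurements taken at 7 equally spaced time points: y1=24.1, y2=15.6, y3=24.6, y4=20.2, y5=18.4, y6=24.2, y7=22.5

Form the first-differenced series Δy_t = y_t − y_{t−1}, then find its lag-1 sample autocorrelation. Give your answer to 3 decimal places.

First differences Δy: -8.5, 9.0, -4.4, -1.8, 5.8, -1.7
Mean of differences = -0.2667
Numerator Σ(Δy_t−Δȳ)(Δy_{t+1}−Δȳ) = -126.2578
Denominator Σ(Δy_t−Δȳ)² = 211.9533
r_1(Δy) = -126.2578 / 211.9533 = -0.596

-0.596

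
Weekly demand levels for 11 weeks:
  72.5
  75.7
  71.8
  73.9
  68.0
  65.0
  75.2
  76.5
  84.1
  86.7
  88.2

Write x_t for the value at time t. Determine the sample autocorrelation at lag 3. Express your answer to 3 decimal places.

-0.064

Mean x̄ = (72.5 + 75.7 + 71.8 + 73.9 + 68.0 + 65.0 + 75.2 + 76.5 + 84.1 + 86.7 + 88.2)/11 = 76.1455
Numerator Σ_{t=1}^{8}(x_t−x̄)(x_{t+3}−x̄) = -34.8807
Denominator Σ(x_t−x̄)² = 548.9873
r_3 = -34.8807 / 548.9873 = -0.064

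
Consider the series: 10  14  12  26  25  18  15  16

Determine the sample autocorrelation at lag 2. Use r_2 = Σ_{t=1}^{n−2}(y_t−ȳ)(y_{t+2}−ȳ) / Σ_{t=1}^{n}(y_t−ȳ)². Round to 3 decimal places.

Mean ȳ = (10 + 14 + 12 + 26 + 25 + 18 + 15 + 16)/8 = 17.0000
Σ(y_t−ȳ)(y_{t+2}−ȳ) = (35.0000) + (-27.0000) + (-40.0000) + (9.0000) + (-16.0000) + (-1.0000) = -40.0000
Denominator Σ(y_t−ȳ)² = 234.0000
r_2 = -40.0000 / 234.0000 = -0.171

-0.171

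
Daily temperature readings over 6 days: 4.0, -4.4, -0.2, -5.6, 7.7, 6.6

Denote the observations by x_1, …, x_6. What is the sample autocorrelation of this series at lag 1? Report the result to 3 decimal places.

-0.040

Mean x̄ = (4.0 − 4.4 − 0.2 − 5.6 + 7.7 + 6.6)/6 = 1.3500
Deviations from mean: 2.6500, -5.7500, -1.5500, -6.9500, 6.3500, 5.2500
Σ(x_t−x̄)(x_{t+1}−x̄) = (-15.2375) + (8.9125) + (10.7725) + (-44.1325) + (33.3375) = -6.3475
Denominator Σ(x_t−x̄)² = 158.6750
r_1 = -6.3475 / 158.6750 = -0.040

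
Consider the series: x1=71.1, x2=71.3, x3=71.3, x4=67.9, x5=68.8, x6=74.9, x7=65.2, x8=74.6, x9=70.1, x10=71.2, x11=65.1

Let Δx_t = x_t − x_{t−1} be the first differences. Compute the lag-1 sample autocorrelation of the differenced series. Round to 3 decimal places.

First differences Δx: 0.2, 0.0, -3.4, 0.9, 6.1, -9.7, 9.4, -4.5, 1.1, -6.1
Mean of differences = -0.6000
Numerator Σ(Δx_t−Δx̄)(Δx_{t+1}−Δx̄) = -202.3000
Denominator Σ(Δx_t−Δx̄)² = 287.1400
r_1(Δx) = -202.3000 / 287.1400 = -0.705

-0.705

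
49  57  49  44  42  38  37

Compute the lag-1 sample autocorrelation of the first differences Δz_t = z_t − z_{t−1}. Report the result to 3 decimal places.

-0.293

First differences Δz: 8, -8, -5, -2, -4, -1
Mean of differences = -2.0000
Numerator Σ(Δz_t−Δz̄)(Δz_{t+1}−Δz̄) = -44.0000
Denominator Σ(Δz_t−Δz̄)² = 150.0000
r_1(Δz) = -44.0000 / 150.0000 = -0.293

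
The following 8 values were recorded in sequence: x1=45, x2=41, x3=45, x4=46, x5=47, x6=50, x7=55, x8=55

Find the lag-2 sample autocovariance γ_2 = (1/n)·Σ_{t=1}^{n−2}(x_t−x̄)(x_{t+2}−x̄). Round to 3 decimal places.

3.625

Mean x̄ = (45 + 41 + 45 + 46 + 47 + 50 + 55 + 55)/8 = 48.0000
Deviations: -3.0000, -7.0000, -3.0000, -2.0000, -1.0000, 2.0000, 7.0000, 7.0000
Σ_{t=1}^{6}(x_t−x̄)(x_{t+2}−x̄) = 29.0000
γ_2 = 29.0000 / 8 = 3.625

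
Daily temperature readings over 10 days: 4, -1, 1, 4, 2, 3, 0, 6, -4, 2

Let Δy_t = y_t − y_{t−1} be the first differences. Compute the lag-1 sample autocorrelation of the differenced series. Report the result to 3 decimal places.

-0.688

First differences Δy: -5, 2, 3, -2, 1, -3, 6, -10, 6
Mean of differences = -0.2222
Numerator Σ(Δy_t−Δȳ)(Δy_{t+1}−Δȳ) = -153.7160
Denominator Σ(Δy_t−Δȳ)² = 223.5556
r_1(Δy) = -153.7160 / 223.5556 = -0.688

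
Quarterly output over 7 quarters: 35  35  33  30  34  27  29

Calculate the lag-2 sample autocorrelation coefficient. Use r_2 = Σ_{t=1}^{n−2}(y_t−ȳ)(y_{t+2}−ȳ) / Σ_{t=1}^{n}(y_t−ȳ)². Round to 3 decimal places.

Mean ȳ = (35 + 35 + 33 + 30 + 34 + 27 + 29)/7 = 31.8571
Numerator Σ_{t=1}^{5}(y_t−ȳ)(y_{t+2}−ȳ) = 3.1020
Denominator Σ(y_t−ȳ)² = 60.8571
r_2 = 3.1020 / 60.8571 = 0.051

0.051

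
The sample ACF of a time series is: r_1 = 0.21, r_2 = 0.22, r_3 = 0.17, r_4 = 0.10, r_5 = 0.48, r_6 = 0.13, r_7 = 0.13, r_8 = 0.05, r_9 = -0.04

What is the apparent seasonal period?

The largest autocorrelation is r_5 = 0.48; the remaining lags stay at or below 0.22.
The dominant spike at lag 5 indicates a seasonal period of 5.

5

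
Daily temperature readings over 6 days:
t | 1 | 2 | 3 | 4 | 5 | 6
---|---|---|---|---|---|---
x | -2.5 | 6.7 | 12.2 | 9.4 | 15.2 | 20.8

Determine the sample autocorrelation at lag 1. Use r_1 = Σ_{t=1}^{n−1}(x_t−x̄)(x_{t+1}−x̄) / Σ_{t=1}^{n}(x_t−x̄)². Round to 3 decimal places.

0.268

Mean x̄ = (-2.5 + 6.7 + 12.2 + 9.4 + 15.2 + 20.8)/6 = 10.3000
Deviations from mean: -12.8000, -3.6000, 1.9000, -0.9000, 4.9000, 10.5000
Numerator Σ_{t=1}^{5}(x_t−x̄)(x_{t+1}−x̄) = 84.5700
Denominator Σ(x_t−x̄)² = 315.4800
r_1 = 84.5700 / 315.4800 = 0.268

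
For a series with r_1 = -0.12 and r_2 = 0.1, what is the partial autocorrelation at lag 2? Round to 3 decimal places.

φ_{22} = (r_2 − r_1²) / (1 − r_1²)
r_1² = (-0.12)² = 0.0144
Numerator = 0.1 − 0.0144 = 0.0856; denominator = 1 − 0.0144 = 0.9856
φ_{22} = 0.0856 / 0.9856 = 0.087

0.087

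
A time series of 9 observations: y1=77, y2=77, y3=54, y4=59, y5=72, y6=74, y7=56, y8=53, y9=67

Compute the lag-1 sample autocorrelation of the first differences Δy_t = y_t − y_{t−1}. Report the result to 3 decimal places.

-0.064

First differences Δy: 0, -23, 5, 13, 2, -18, -3, 14
Mean of differences = -1.2500
Numerator Σ(Δy_t−Δȳ)(Δy_{t+1}−Δȳ) = -79.5625
Denominator Σ(Δy_t−Δȳ)² = 1243.5000
r_1(Δy) = -79.5625 / 1243.5000 = -0.064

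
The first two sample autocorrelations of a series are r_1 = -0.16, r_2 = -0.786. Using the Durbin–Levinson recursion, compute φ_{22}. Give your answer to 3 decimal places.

-0.833

φ_{22} = (r_2 − r_1²) / (1 − r_1²)
r_1² = (-0.16)² = 0.0256
Numerator = -0.786 − 0.0256 = -0.8116; denominator = 1 − 0.0256 = 0.9744
φ_{22} = -0.8116 / 0.9744 = -0.833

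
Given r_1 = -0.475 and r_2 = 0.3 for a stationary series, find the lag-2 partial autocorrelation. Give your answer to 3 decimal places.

φ_{22} = (r_2 − r_1²) / (1 − r_1²)
r_1² = (-0.475)² = 0.225625
Numerator = 0.3 − 0.2256 = 0.0744; denominator = 1 − 0.2256 = 0.7744
φ_{22} = 0.0744 / 0.7744 = 0.096

0.096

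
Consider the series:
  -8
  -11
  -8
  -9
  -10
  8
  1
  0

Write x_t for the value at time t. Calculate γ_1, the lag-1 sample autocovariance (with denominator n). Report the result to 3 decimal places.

Mean x̄ = (-8 − 11 − 8 − 9 − 10 + 8 + 1 + 0)/8 = -4.6250
Deviations: -3.3750, -6.3750, -3.3750, -4.3750, -5.3750, 12.6250, 5.6250, 4.6250
Σ_{t=1}^{7}(x_t−x̄)(x_{t+1}−x̄) = 110.4844
γ_1 = 110.4844 / 8 = 13.811

13.811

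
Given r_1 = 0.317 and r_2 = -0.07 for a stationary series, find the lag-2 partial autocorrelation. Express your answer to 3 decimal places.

φ_{22} = (r_2 − r_1²) / (1 − r_1²)
r_1² = (0.317)² = 0.100489
Numerator = -0.07 − 0.1005 = -0.1705; denominator = 1 − 0.1005 = 0.8995
φ_{22} = -0.1705 / 0.8995 = -0.190

-0.190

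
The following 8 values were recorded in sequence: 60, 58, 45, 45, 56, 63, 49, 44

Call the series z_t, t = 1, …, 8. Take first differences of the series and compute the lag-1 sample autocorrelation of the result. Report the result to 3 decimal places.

First differences Δz: -2, -13, 0, 11, 7, -14, -5
Mean of differences = -2.2857
Numerator Σ(Δz_t−Δz̄)(Δz_{t+1}−Δz̄) = 49.2041
Denominator Σ(Δz_t−Δz̄)² = 527.4286
r_1(Δz) = 49.2041 / 527.4286 = 0.093

0.093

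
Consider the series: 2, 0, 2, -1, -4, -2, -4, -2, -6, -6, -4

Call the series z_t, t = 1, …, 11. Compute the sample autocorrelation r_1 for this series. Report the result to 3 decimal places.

0.506

Mean z̄ = (2 + 0 + 2 − 1 − 4 − 2 − 4 − 2 − 6 − 6 − 4)/11 = -2.2727
Numerator Σ_{t=1}^{10}(z_t−z̄)(z_{t+1}−z̄) = 40.5620
Denominator Σ(z_t−z̄)² = 80.1818
r_1 = 40.5620 / 80.1818 = 0.506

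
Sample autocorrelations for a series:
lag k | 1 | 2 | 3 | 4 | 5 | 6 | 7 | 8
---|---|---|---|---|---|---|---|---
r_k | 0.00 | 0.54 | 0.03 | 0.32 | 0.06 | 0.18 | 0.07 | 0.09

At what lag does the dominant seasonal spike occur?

2

The largest autocorrelation is r_2 = 0.54, with weaker echoes at lags 4 (0.32) and 6 (0.18); the remaining lags stay at or below 0.09.
The dominant spike at lag 2 indicates a seasonal period of 2.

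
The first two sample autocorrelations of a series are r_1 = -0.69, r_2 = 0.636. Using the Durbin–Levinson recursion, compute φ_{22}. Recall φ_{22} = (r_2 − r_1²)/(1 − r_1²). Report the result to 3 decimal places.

0.305

φ_{22} = (r_2 − r_1²) / (1 − r_1²)
r_1² = (-0.69)² = 0.4761
Numerator = 0.636 − 0.4761 = 0.1599; denominator = 1 − 0.4761 = 0.5239
φ_{22} = 0.1599 / 0.5239 = 0.305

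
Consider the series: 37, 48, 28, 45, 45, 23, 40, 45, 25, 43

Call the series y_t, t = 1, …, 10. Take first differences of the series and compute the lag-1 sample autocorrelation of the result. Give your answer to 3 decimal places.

First differences Δy: 11, -20, 17, 0, -22, 17, 5, -20, 18
Mean of differences = 0.6667
Numerator Σ(Δy_t−Δȳ)(Δy_{t+1}−Δȳ) = -1294.1111
Denominator Σ(Δy_t−Δȳ)² = 2328.0000
r_1(Δy) = -1294.1111 / 2328.0000 = -0.556

-0.556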